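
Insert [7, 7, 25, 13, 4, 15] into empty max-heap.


Insert 7: [7]
Insert 7: [7, 7]
Insert 25: [25, 7, 7]
Insert 13: [25, 13, 7, 7]
Insert 4: [25, 13, 7, 7, 4]
Insert 15: [25, 13, 15, 7, 4, 7]

Final heap: [25, 13, 15, 7, 4, 7]


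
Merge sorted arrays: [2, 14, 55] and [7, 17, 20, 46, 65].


Take 2 from A
Take 7 from B
Take 14 from A
Take 17 from B
Take 20 from B
Take 46 from B
Take 55 from A

Merged: [2, 7, 14, 17, 20, 46, 55, 65]


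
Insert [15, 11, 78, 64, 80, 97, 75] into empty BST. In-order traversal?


Insert 15: root
Insert 11: L from 15
Insert 78: R from 15
Insert 64: R from 15 -> L from 78
Insert 80: R from 15 -> R from 78
Insert 97: R from 15 -> R from 78 -> R from 80
Insert 75: R from 15 -> L from 78 -> R from 64

In-order: [11, 15, 64, 75, 78, 80, 97]


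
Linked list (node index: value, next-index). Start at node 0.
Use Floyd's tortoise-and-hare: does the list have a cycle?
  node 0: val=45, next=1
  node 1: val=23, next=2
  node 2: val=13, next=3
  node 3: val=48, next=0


Floyd's tortoise (slow, +1) and hare (fast, +2):
  init: slow=0, fast=0
  step 1: slow=1, fast=2
  step 2: slow=2, fast=0
  step 3: slow=3, fast=2
  step 4: slow=0, fast=0
  slow == fast at node 0: cycle detected

Cycle: yes


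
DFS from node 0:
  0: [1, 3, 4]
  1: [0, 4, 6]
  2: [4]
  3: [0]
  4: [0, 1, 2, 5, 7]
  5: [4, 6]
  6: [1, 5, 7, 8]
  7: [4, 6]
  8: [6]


Visit 0, push [4, 3, 1]
Visit 1, push [6, 4]
Visit 4, push [7, 5, 2]
Visit 2, push []
Visit 5, push [6]
Visit 6, push [8, 7]
Visit 7, push []
Visit 8, push []
Visit 3, push []

DFS order: [0, 1, 4, 2, 5, 6, 7, 8, 3]


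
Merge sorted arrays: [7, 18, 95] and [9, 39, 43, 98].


Take 7 from A
Take 9 from B
Take 18 from A
Take 39 from B
Take 43 from B
Take 95 from A

Merged: [7, 9, 18, 39, 43, 95, 98]


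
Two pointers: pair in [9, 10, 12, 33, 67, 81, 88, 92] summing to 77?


lo=0(9)+hi=7(92)=101
lo=0(9)+hi=6(88)=97
lo=0(9)+hi=5(81)=90
lo=0(9)+hi=4(67)=76
lo=1(10)+hi=4(67)=77

Yes: 10+67=77


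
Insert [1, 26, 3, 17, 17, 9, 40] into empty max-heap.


Insert 1: [1]
Insert 26: [26, 1]
Insert 3: [26, 1, 3]
Insert 17: [26, 17, 3, 1]
Insert 17: [26, 17, 3, 1, 17]
Insert 9: [26, 17, 9, 1, 17, 3]
Insert 40: [40, 17, 26, 1, 17, 3, 9]

Final heap: [40, 17, 26, 1, 17, 3, 9]


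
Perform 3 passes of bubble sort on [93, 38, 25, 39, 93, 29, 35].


Initial: [93, 38, 25, 39, 93, 29, 35]
Pass 1: [38, 25, 39, 93, 29, 35, 93] (5 swaps)
Pass 2: [25, 38, 39, 29, 35, 93, 93] (3 swaps)
Pass 3: [25, 38, 29, 35, 39, 93, 93] (2 swaps)

After 3 passes: [25, 38, 29, 35, 39, 93, 93]


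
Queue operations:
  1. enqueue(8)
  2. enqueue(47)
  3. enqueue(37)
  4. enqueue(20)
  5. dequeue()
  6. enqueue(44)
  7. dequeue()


enqueue(8) -> [8]
enqueue(47) -> [8, 47]
enqueue(37) -> [8, 47, 37]
enqueue(20) -> [8, 47, 37, 20]
dequeue()->8, [47, 37, 20]
enqueue(44) -> [47, 37, 20, 44]
dequeue()->47, [37, 20, 44]

Final queue: [37, 20, 44]


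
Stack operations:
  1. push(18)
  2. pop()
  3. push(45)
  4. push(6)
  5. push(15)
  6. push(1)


push(18) -> [18]
pop()->18, []
push(45) -> [45]
push(6) -> [45, 6]
push(15) -> [45, 6, 15]
push(1) -> [45, 6, 15, 1]

Final stack: [45, 6, 15, 1]


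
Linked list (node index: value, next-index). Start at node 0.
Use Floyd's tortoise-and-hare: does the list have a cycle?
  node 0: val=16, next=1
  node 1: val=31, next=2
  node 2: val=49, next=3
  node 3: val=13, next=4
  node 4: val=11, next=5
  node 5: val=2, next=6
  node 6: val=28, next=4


Floyd's tortoise (slow, +1) and hare (fast, +2):
  init: slow=0, fast=0
  step 1: slow=1, fast=2
  step 2: slow=2, fast=4
  step 3: slow=3, fast=6
  step 4: slow=4, fast=5
  step 5: slow=5, fast=4
  step 6: slow=6, fast=6
  slow == fast at node 6: cycle detected

Cycle: yes


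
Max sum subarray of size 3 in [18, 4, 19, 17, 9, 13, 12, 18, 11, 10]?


[0:3]: 41
[1:4]: 40
[2:5]: 45
[3:6]: 39
[4:7]: 34
[5:8]: 43
[6:9]: 41
[7:10]: 39

Max: 45 at [2:5]


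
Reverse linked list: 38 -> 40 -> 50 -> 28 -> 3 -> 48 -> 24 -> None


Step 1: curr=38, set curr.next=prev(None) | reversed so far: 38
Step 2: curr=40, set curr.next=prev(38) | reversed so far: 40 -> 38
Step 3: curr=50, set curr.next=prev(40) | reversed so far: 50 -> 40 -> 38
Step 4: curr=28, set curr.next=prev(50) | reversed so far: 28 -> 50 -> 40 -> 38
Step 5: curr=3, set curr.next=prev(28) | reversed so far: 3 -> 28 -> 50 -> 40 -> 38
Step 6: curr=48, set curr.next=prev(3) | reversed so far: 48 -> 3 -> 28 -> 50 -> 40 -> 38
Step 7: curr=24, set curr.next=prev(48) | reversed so far: 24 -> 48 -> 3 -> 28 -> 50 -> 40 -> 38

24 -> 48 -> 3 -> 28 -> 50 -> 40 -> 38 -> None


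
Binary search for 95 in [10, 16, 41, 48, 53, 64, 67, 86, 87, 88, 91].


Step 1: lo=0, hi=10, mid=5, val=64
Step 2: lo=6, hi=10, mid=8, val=87
Step 3: lo=9, hi=10, mid=9, val=88
Step 4: lo=10, hi=10, mid=10, val=91

Not found


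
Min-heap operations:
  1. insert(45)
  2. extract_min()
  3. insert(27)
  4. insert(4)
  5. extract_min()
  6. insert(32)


insert(45) -> [45]
extract_min()->45, []
insert(27) -> [27]
insert(4) -> [4, 27]
extract_min()->4, [27]
insert(32) -> [27, 32]

Final heap: [27, 32]


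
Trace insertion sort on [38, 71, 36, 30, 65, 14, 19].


Initial: [38, 71, 36, 30, 65, 14, 19]
Insert 71: [38, 71, 36, 30, 65, 14, 19]
Insert 36: [36, 38, 71, 30, 65, 14, 19]
Insert 30: [30, 36, 38, 71, 65, 14, 19]
Insert 65: [30, 36, 38, 65, 71, 14, 19]
Insert 14: [14, 30, 36, 38, 65, 71, 19]
Insert 19: [14, 19, 30, 36, 38, 65, 71]

Sorted: [14, 19, 30, 36, 38, 65, 71]


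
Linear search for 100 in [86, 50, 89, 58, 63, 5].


i=0: 86!=100
i=1: 50!=100
i=2: 89!=100
i=3: 58!=100
i=4: 63!=100
i=5: 5!=100

Not found, 6 comps


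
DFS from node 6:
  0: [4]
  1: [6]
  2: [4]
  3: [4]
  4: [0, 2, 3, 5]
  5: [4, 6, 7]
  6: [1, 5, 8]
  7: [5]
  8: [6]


Visit 6, push [8, 5, 1]
Visit 1, push []
Visit 5, push [7, 4]
Visit 4, push [3, 2, 0]
Visit 0, push []
Visit 2, push []
Visit 3, push []
Visit 7, push []
Visit 8, push []

DFS order: [6, 1, 5, 4, 0, 2, 3, 7, 8]


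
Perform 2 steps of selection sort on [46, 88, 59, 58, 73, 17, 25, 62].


Initial: [46, 88, 59, 58, 73, 17, 25, 62]
Step 1: min=17 at 5
  Swap: [17, 88, 59, 58, 73, 46, 25, 62]
Step 2: min=25 at 6
  Swap: [17, 25, 59, 58, 73, 46, 88, 62]

After 2 steps: [17, 25, 59, 58, 73, 46, 88, 62]


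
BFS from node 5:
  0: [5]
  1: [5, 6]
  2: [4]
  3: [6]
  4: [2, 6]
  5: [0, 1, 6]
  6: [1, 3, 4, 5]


Visit 5, enqueue [0, 1, 6]
Visit 0, enqueue []
Visit 1, enqueue []
Visit 6, enqueue [3, 4]
Visit 3, enqueue []
Visit 4, enqueue [2]
Visit 2, enqueue []

BFS order: [5, 0, 1, 6, 3, 4, 2]


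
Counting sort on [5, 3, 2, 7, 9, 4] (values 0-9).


Input: [5, 3, 2, 7, 9, 4]
Counts: [0, 0, 1, 1, 1, 1, 0, 1, 0, 1]

Sorted: [2, 3, 4, 5, 7, 9]


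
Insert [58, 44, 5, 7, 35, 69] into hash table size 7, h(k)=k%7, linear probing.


Insert 58: h=2 -> slot 2
Insert 44: h=2, 1 probes -> slot 3
Insert 5: h=5 -> slot 5
Insert 7: h=0 -> slot 0
Insert 35: h=0, 1 probes -> slot 1
Insert 69: h=6 -> slot 6

Table: [7, 35, 58, 44, None, 5, 69]


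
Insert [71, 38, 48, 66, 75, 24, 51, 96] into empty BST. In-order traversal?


Insert 71: root
Insert 38: L from 71
Insert 48: L from 71 -> R from 38
Insert 66: L from 71 -> R from 38 -> R from 48
Insert 75: R from 71
Insert 24: L from 71 -> L from 38
Insert 51: L from 71 -> R from 38 -> R from 48 -> L from 66
Insert 96: R from 71 -> R from 75

In-order: [24, 38, 48, 51, 66, 71, 75, 96]


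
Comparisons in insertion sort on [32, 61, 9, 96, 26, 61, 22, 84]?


Algorithm: insertion sort
Input: [32, 61, 9, 96, 26, 61, 22, 84]
Sorted: [9, 22, 26, 32, 61, 61, 84, 96]

18


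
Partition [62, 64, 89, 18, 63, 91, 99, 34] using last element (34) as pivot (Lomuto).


Pivot: 34
  18 <= 34: swap -> [18, 64, 89, 62, 63, 91, 99, 34]
Place pivot at 1: [18, 34, 89, 62, 63, 91, 99, 64]

Partitioned: [18, 34, 89, 62, 63, 91, 99, 64]


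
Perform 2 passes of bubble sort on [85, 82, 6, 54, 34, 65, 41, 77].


Initial: [85, 82, 6, 54, 34, 65, 41, 77]
Pass 1: [82, 6, 54, 34, 65, 41, 77, 85] (7 swaps)
Pass 2: [6, 54, 34, 65, 41, 77, 82, 85] (6 swaps)

After 2 passes: [6, 54, 34, 65, 41, 77, 82, 85]


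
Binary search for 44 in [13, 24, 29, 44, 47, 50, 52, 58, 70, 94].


Step 1: lo=0, hi=9, mid=4, val=47
Step 2: lo=0, hi=3, mid=1, val=24
Step 3: lo=2, hi=3, mid=2, val=29
Step 4: lo=3, hi=3, mid=3, val=44

Found at index 3


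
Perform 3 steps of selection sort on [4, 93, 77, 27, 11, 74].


Initial: [4, 93, 77, 27, 11, 74]
Step 1: min=4 at 0
  Swap: [4, 93, 77, 27, 11, 74]
Step 2: min=11 at 4
  Swap: [4, 11, 77, 27, 93, 74]
Step 3: min=27 at 3
  Swap: [4, 11, 27, 77, 93, 74]

After 3 steps: [4, 11, 27, 77, 93, 74]


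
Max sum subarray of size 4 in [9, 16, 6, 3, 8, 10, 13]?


[0:4]: 34
[1:5]: 33
[2:6]: 27
[3:7]: 34

Max: 34 at [0:4]


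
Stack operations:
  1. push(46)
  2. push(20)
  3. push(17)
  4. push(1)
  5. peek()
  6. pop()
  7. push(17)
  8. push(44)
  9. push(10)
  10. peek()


push(46) -> [46]
push(20) -> [46, 20]
push(17) -> [46, 20, 17]
push(1) -> [46, 20, 17, 1]
peek()->1
pop()->1, [46, 20, 17]
push(17) -> [46, 20, 17, 17]
push(44) -> [46, 20, 17, 17, 44]
push(10) -> [46, 20, 17, 17, 44, 10]
peek()->10

Final stack: [46, 20, 17, 17, 44, 10]


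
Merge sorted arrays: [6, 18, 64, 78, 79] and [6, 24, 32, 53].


Take 6 from A
Take 6 from B
Take 18 from A
Take 24 from B
Take 32 from B
Take 53 from B

Merged: [6, 6, 18, 24, 32, 53, 64, 78, 79]


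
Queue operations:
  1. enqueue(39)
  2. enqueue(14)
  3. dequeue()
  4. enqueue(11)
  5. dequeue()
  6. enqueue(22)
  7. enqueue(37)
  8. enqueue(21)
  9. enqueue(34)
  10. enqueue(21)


enqueue(39) -> [39]
enqueue(14) -> [39, 14]
dequeue()->39, [14]
enqueue(11) -> [14, 11]
dequeue()->14, [11]
enqueue(22) -> [11, 22]
enqueue(37) -> [11, 22, 37]
enqueue(21) -> [11, 22, 37, 21]
enqueue(34) -> [11, 22, 37, 21, 34]
enqueue(21) -> [11, 22, 37, 21, 34, 21]

Final queue: [11, 22, 37, 21, 34, 21]


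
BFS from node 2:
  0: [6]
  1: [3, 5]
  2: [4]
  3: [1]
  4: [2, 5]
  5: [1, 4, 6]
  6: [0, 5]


Visit 2, enqueue [4]
Visit 4, enqueue [5]
Visit 5, enqueue [1, 6]
Visit 1, enqueue [3]
Visit 6, enqueue [0]
Visit 3, enqueue []
Visit 0, enqueue []

BFS order: [2, 4, 5, 1, 6, 3, 0]


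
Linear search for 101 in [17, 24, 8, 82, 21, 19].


i=0: 17!=101
i=1: 24!=101
i=2: 8!=101
i=3: 82!=101
i=4: 21!=101
i=5: 19!=101

Not found, 6 comps


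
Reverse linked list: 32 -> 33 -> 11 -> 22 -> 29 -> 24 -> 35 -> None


Step 1: curr=32, set curr.next=prev(None) | reversed so far: 32
Step 2: curr=33, set curr.next=prev(32) | reversed so far: 33 -> 32
Step 3: curr=11, set curr.next=prev(33) | reversed so far: 11 -> 33 -> 32
Step 4: curr=22, set curr.next=prev(11) | reversed so far: 22 -> 11 -> 33 -> 32
Step 5: curr=29, set curr.next=prev(22) | reversed so far: 29 -> 22 -> 11 -> 33 -> 32
Step 6: curr=24, set curr.next=prev(29) | reversed so far: 24 -> 29 -> 22 -> 11 -> 33 -> 32
Step 7: curr=35, set curr.next=prev(24) | reversed so far: 35 -> 24 -> 29 -> 22 -> 11 -> 33 -> 32

35 -> 24 -> 29 -> 22 -> 11 -> 33 -> 32 -> None


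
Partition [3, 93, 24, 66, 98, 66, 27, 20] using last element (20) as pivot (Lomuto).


Pivot: 20
  3 <= 20: advance i (no swap)
Place pivot at 1: [3, 20, 24, 66, 98, 66, 27, 93]

Partitioned: [3, 20, 24, 66, 98, 66, 27, 93]


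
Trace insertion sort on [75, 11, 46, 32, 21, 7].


Initial: [75, 11, 46, 32, 21, 7]
Insert 11: [11, 75, 46, 32, 21, 7]
Insert 46: [11, 46, 75, 32, 21, 7]
Insert 32: [11, 32, 46, 75, 21, 7]
Insert 21: [11, 21, 32, 46, 75, 7]
Insert 7: [7, 11, 21, 32, 46, 75]

Sorted: [7, 11, 21, 32, 46, 75]


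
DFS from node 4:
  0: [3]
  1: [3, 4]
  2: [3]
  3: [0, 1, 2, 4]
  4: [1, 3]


Visit 4, push [3, 1]
Visit 1, push [3]
Visit 3, push [2, 0]
Visit 0, push []
Visit 2, push []

DFS order: [4, 1, 3, 0, 2]


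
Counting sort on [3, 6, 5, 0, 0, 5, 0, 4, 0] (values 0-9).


Input: [3, 6, 5, 0, 0, 5, 0, 4, 0]
Counts: [4, 0, 0, 1, 1, 2, 1, 0, 0, 0]

Sorted: [0, 0, 0, 0, 3, 4, 5, 5, 6]


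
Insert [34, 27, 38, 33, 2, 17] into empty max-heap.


Insert 34: [34]
Insert 27: [34, 27]
Insert 38: [38, 27, 34]
Insert 33: [38, 33, 34, 27]
Insert 2: [38, 33, 34, 27, 2]
Insert 17: [38, 33, 34, 27, 2, 17]

Final heap: [38, 33, 34, 27, 2, 17]


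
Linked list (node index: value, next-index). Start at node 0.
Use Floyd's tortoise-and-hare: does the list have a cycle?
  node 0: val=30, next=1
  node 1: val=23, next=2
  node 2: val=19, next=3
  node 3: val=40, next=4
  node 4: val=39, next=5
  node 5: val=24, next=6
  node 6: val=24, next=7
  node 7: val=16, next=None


Floyd's tortoise (slow, +1) and hare (fast, +2):
  init: slow=0, fast=0
  step 1: slow=1, fast=2
  step 2: slow=2, fast=4
  step 3: slow=3, fast=6
  step 4: fast 6->7->None, no cycle

Cycle: no


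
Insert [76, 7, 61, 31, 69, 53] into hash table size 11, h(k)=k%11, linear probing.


Insert 76: h=10 -> slot 10
Insert 7: h=7 -> slot 7
Insert 61: h=6 -> slot 6
Insert 31: h=9 -> slot 9
Insert 69: h=3 -> slot 3
Insert 53: h=9, 2 probes -> slot 0

Table: [53, None, None, 69, None, None, 61, 7, None, 31, 76]


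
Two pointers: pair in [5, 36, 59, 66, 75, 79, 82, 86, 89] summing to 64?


lo=0(5)+hi=8(89)=94
lo=0(5)+hi=7(86)=91
lo=0(5)+hi=6(82)=87
lo=0(5)+hi=5(79)=84
lo=0(5)+hi=4(75)=80
lo=0(5)+hi=3(66)=71
lo=0(5)+hi=2(59)=64

Yes: 5+59=64


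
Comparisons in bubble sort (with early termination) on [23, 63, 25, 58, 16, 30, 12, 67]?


Algorithm: bubble sort (with early termination)
Input: [23, 63, 25, 58, 16, 30, 12, 67]
Sorted: [12, 16, 23, 25, 30, 58, 63, 67]

28


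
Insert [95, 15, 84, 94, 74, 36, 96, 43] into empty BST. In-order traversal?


Insert 95: root
Insert 15: L from 95
Insert 84: L from 95 -> R from 15
Insert 94: L from 95 -> R from 15 -> R from 84
Insert 74: L from 95 -> R from 15 -> L from 84
Insert 36: L from 95 -> R from 15 -> L from 84 -> L from 74
Insert 96: R from 95
Insert 43: L from 95 -> R from 15 -> L from 84 -> L from 74 -> R from 36

In-order: [15, 36, 43, 74, 84, 94, 95, 96]


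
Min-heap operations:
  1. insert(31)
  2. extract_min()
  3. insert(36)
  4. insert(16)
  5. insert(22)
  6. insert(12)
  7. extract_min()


insert(31) -> [31]
extract_min()->31, []
insert(36) -> [36]
insert(16) -> [16, 36]
insert(22) -> [16, 36, 22]
insert(12) -> [12, 16, 22, 36]
extract_min()->12, [16, 36, 22]

Final heap: [16, 36, 22]


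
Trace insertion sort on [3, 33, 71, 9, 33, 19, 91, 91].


Initial: [3, 33, 71, 9, 33, 19, 91, 91]
Insert 33: [3, 33, 71, 9, 33, 19, 91, 91]
Insert 71: [3, 33, 71, 9, 33, 19, 91, 91]
Insert 9: [3, 9, 33, 71, 33, 19, 91, 91]
Insert 33: [3, 9, 33, 33, 71, 19, 91, 91]
Insert 19: [3, 9, 19, 33, 33, 71, 91, 91]
Insert 91: [3, 9, 19, 33, 33, 71, 91, 91]
Insert 91: [3, 9, 19, 33, 33, 71, 91, 91]

Sorted: [3, 9, 19, 33, 33, 71, 91, 91]


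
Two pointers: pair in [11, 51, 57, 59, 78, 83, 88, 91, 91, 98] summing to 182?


lo=0(11)+hi=9(98)=109
lo=1(51)+hi=9(98)=149
lo=2(57)+hi=9(98)=155
lo=3(59)+hi=9(98)=157
lo=4(78)+hi=9(98)=176
lo=5(83)+hi=9(98)=181
lo=6(88)+hi=9(98)=186
lo=6(88)+hi=8(91)=179
lo=7(91)+hi=8(91)=182

Yes: 91+91=182


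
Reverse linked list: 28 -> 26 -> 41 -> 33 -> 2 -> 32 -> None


Step 1: curr=28, set curr.next=prev(None) | reversed so far: 28
Step 2: curr=26, set curr.next=prev(28) | reversed so far: 26 -> 28
Step 3: curr=41, set curr.next=prev(26) | reversed so far: 41 -> 26 -> 28
Step 4: curr=33, set curr.next=prev(41) | reversed so far: 33 -> 41 -> 26 -> 28
Step 5: curr=2, set curr.next=prev(33) | reversed so far: 2 -> 33 -> 41 -> 26 -> 28
Step 6: curr=32, set curr.next=prev(2) | reversed so far: 32 -> 2 -> 33 -> 41 -> 26 -> 28

32 -> 2 -> 33 -> 41 -> 26 -> 28 -> None


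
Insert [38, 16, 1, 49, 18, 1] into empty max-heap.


Insert 38: [38]
Insert 16: [38, 16]
Insert 1: [38, 16, 1]
Insert 49: [49, 38, 1, 16]
Insert 18: [49, 38, 1, 16, 18]
Insert 1: [49, 38, 1, 16, 18, 1]

Final heap: [49, 38, 1, 16, 18, 1]


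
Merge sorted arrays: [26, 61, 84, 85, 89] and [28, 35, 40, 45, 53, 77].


Take 26 from A
Take 28 from B
Take 35 from B
Take 40 from B
Take 45 from B
Take 53 from B
Take 61 from A
Take 77 from B

Merged: [26, 28, 35, 40, 45, 53, 61, 77, 84, 85, 89]


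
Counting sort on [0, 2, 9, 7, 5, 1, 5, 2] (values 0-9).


Input: [0, 2, 9, 7, 5, 1, 5, 2]
Counts: [1, 1, 2, 0, 0, 2, 0, 1, 0, 1]

Sorted: [0, 1, 2, 2, 5, 5, 7, 9]


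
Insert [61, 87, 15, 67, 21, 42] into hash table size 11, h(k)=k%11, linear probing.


Insert 61: h=6 -> slot 6
Insert 87: h=10 -> slot 10
Insert 15: h=4 -> slot 4
Insert 67: h=1 -> slot 1
Insert 21: h=10, 1 probes -> slot 0
Insert 42: h=9 -> slot 9

Table: [21, 67, None, None, 15, None, 61, None, None, 42, 87]


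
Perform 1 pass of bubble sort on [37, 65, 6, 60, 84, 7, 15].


Initial: [37, 65, 6, 60, 84, 7, 15]
Pass 1: [37, 6, 60, 65, 7, 15, 84] (4 swaps)

After 1 pass: [37, 6, 60, 65, 7, 15, 84]


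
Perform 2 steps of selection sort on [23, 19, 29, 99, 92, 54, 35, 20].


Initial: [23, 19, 29, 99, 92, 54, 35, 20]
Step 1: min=19 at 1
  Swap: [19, 23, 29, 99, 92, 54, 35, 20]
Step 2: min=20 at 7
  Swap: [19, 20, 29, 99, 92, 54, 35, 23]

After 2 steps: [19, 20, 29, 99, 92, 54, 35, 23]


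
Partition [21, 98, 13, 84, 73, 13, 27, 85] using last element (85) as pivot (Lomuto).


Pivot: 85
  21 <= 85: advance i (no swap)
  13 <= 85: swap -> [21, 13, 98, 84, 73, 13, 27, 85]
  84 <= 85: swap -> [21, 13, 84, 98, 73, 13, 27, 85]
  73 <= 85: swap -> [21, 13, 84, 73, 98, 13, 27, 85]
  13 <= 85: swap -> [21, 13, 84, 73, 13, 98, 27, 85]
  27 <= 85: swap -> [21, 13, 84, 73, 13, 27, 98, 85]
Place pivot at 6: [21, 13, 84, 73, 13, 27, 85, 98]

Partitioned: [21, 13, 84, 73, 13, 27, 85, 98]


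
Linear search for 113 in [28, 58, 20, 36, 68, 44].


i=0: 28!=113
i=1: 58!=113
i=2: 20!=113
i=3: 36!=113
i=4: 68!=113
i=5: 44!=113

Not found, 6 comps


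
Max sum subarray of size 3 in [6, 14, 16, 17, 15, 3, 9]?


[0:3]: 36
[1:4]: 47
[2:5]: 48
[3:6]: 35
[4:7]: 27

Max: 48 at [2:5]


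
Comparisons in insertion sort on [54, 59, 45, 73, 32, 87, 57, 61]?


Algorithm: insertion sort
Input: [54, 59, 45, 73, 32, 87, 57, 61]
Sorted: [32, 45, 54, 57, 59, 61, 73, 87]

16


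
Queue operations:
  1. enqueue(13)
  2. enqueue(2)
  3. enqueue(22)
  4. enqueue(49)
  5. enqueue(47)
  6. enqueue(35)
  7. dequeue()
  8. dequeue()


enqueue(13) -> [13]
enqueue(2) -> [13, 2]
enqueue(22) -> [13, 2, 22]
enqueue(49) -> [13, 2, 22, 49]
enqueue(47) -> [13, 2, 22, 49, 47]
enqueue(35) -> [13, 2, 22, 49, 47, 35]
dequeue()->13, [2, 22, 49, 47, 35]
dequeue()->2, [22, 49, 47, 35]

Final queue: [22, 49, 47, 35]


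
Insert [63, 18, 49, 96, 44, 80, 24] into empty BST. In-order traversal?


Insert 63: root
Insert 18: L from 63
Insert 49: L from 63 -> R from 18
Insert 96: R from 63
Insert 44: L from 63 -> R from 18 -> L from 49
Insert 80: R from 63 -> L from 96
Insert 24: L from 63 -> R from 18 -> L from 49 -> L from 44

In-order: [18, 24, 44, 49, 63, 80, 96]


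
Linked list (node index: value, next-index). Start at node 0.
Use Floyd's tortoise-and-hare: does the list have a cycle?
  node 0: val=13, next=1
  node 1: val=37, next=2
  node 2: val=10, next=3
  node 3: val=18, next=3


Floyd's tortoise (slow, +1) and hare (fast, +2):
  init: slow=0, fast=0
  step 1: slow=1, fast=2
  step 2: slow=2, fast=3
  step 3: slow=3, fast=3
  slow == fast at node 3: cycle detected

Cycle: yes


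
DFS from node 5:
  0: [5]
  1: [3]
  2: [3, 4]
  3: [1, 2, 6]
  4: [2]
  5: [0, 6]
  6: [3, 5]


Visit 5, push [6, 0]
Visit 0, push []
Visit 6, push [3]
Visit 3, push [2, 1]
Visit 1, push []
Visit 2, push [4]
Visit 4, push []

DFS order: [5, 0, 6, 3, 1, 2, 4]


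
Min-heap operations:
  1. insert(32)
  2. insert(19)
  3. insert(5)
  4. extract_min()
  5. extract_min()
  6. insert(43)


insert(32) -> [32]
insert(19) -> [19, 32]
insert(5) -> [5, 32, 19]
extract_min()->5, [19, 32]
extract_min()->19, [32]
insert(43) -> [32, 43]

Final heap: [32, 43]


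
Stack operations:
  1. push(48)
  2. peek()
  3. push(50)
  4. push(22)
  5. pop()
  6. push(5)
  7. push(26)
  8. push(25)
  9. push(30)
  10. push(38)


push(48) -> [48]
peek()->48
push(50) -> [48, 50]
push(22) -> [48, 50, 22]
pop()->22, [48, 50]
push(5) -> [48, 50, 5]
push(26) -> [48, 50, 5, 26]
push(25) -> [48, 50, 5, 26, 25]
push(30) -> [48, 50, 5, 26, 25, 30]
push(38) -> [48, 50, 5, 26, 25, 30, 38]

Final stack: [48, 50, 5, 26, 25, 30, 38]


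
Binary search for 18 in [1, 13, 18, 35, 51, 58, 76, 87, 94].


Step 1: lo=0, hi=8, mid=4, val=51
Step 2: lo=0, hi=3, mid=1, val=13
Step 3: lo=2, hi=3, mid=2, val=18

Found at index 2


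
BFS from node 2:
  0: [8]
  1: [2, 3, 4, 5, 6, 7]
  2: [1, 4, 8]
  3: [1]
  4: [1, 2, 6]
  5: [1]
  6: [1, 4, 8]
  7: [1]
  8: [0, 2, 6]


Visit 2, enqueue [1, 4, 8]
Visit 1, enqueue [3, 5, 6, 7]
Visit 4, enqueue []
Visit 8, enqueue [0]
Visit 3, enqueue []
Visit 5, enqueue []
Visit 6, enqueue []
Visit 7, enqueue []
Visit 0, enqueue []

BFS order: [2, 1, 4, 8, 3, 5, 6, 7, 0]


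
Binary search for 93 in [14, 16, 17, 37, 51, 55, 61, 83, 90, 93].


Step 1: lo=0, hi=9, mid=4, val=51
Step 2: lo=5, hi=9, mid=7, val=83
Step 3: lo=8, hi=9, mid=8, val=90
Step 4: lo=9, hi=9, mid=9, val=93

Found at index 9


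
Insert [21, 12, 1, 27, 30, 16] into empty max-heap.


Insert 21: [21]
Insert 12: [21, 12]
Insert 1: [21, 12, 1]
Insert 27: [27, 21, 1, 12]
Insert 30: [30, 27, 1, 12, 21]
Insert 16: [30, 27, 16, 12, 21, 1]

Final heap: [30, 27, 16, 12, 21, 1]


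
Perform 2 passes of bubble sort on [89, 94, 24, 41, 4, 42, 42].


Initial: [89, 94, 24, 41, 4, 42, 42]
Pass 1: [89, 24, 41, 4, 42, 42, 94] (5 swaps)
Pass 2: [24, 41, 4, 42, 42, 89, 94] (5 swaps)

After 2 passes: [24, 41, 4, 42, 42, 89, 94]


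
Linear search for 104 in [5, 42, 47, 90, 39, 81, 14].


i=0: 5!=104
i=1: 42!=104
i=2: 47!=104
i=3: 90!=104
i=4: 39!=104
i=5: 81!=104
i=6: 14!=104

Not found, 7 comps


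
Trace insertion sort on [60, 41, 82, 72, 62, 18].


Initial: [60, 41, 82, 72, 62, 18]
Insert 41: [41, 60, 82, 72, 62, 18]
Insert 82: [41, 60, 82, 72, 62, 18]
Insert 72: [41, 60, 72, 82, 62, 18]
Insert 62: [41, 60, 62, 72, 82, 18]
Insert 18: [18, 41, 60, 62, 72, 82]

Sorted: [18, 41, 60, 62, 72, 82]


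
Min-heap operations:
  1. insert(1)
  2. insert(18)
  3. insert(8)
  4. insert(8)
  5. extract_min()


insert(1) -> [1]
insert(18) -> [1, 18]
insert(8) -> [1, 18, 8]
insert(8) -> [1, 8, 8, 18]
extract_min()->1, [8, 8, 18]

Final heap: [8, 8, 18]


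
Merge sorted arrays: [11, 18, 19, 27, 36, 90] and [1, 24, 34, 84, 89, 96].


Take 1 from B
Take 11 from A
Take 18 from A
Take 19 from A
Take 24 from B
Take 27 from A
Take 34 from B
Take 36 from A
Take 84 from B
Take 89 from B
Take 90 from A

Merged: [1, 11, 18, 19, 24, 27, 34, 36, 84, 89, 90, 96]


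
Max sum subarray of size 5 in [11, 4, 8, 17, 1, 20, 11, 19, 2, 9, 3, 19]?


[0:5]: 41
[1:6]: 50
[2:7]: 57
[3:8]: 68
[4:9]: 53
[5:10]: 61
[6:11]: 44
[7:12]: 52

Max: 68 at [3:8]


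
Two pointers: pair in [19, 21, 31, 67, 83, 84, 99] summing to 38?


lo=0(19)+hi=6(99)=118
lo=0(19)+hi=5(84)=103
lo=0(19)+hi=4(83)=102
lo=0(19)+hi=3(67)=86
lo=0(19)+hi=2(31)=50
lo=0(19)+hi=1(21)=40

No pair found


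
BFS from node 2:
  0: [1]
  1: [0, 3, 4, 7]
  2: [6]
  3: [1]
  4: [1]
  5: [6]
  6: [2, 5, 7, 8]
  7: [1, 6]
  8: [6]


Visit 2, enqueue [6]
Visit 6, enqueue [5, 7, 8]
Visit 5, enqueue []
Visit 7, enqueue [1]
Visit 8, enqueue []
Visit 1, enqueue [0, 3, 4]
Visit 0, enqueue []
Visit 3, enqueue []
Visit 4, enqueue []

BFS order: [2, 6, 5, 7, 8, 1, 0, 3, 4]


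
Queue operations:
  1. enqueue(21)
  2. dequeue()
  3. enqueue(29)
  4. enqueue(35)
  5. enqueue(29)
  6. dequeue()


enqueue(21) -> [21]
dequeue()->21, []
enqueue(29) -> [29]
enqueue(35) -> [29, 35]
enqueue(29) -> [29, 35, 29]
dequeue()->29, [35, 29]

Final queue: [35, 29]


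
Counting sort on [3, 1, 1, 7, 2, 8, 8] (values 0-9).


Input: [3, 1, 1, 7, 2, 8, 8]
Counts: [0, 2, 1, 1, 0, 0, 0, 1, 2, 0]

Sorted: [1, 1, 2, 3, 7, 8, 8]


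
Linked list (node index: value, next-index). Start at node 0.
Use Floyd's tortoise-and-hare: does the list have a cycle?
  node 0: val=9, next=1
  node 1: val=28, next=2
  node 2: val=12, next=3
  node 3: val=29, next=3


Floyd's tortoise (slow, +1) and hare (fast, +2):
  init: slow=0, fast=0
  step 1: slow=1, fast=2
  step 2: slow=2, fast=3
  step 3: slow=3, fast=3
  slow == fast at node 3: cycle detected

Cycle: yes


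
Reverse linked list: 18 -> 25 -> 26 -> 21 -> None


Step 1: curr=18, set curr.next=prev(None) | reversed so far: 18
Step 2: curr=25, set curr.next=prev(18) | reversed so far: 25 -> 18
Step 3: curr=26, set curr.next=prev(25) | reversed so far: 26 -> 25 -> 18
Step 4: curr=21, set curr.next=prev(26) | reversed so far: 21 -> 26 -> 25 -> 18

21 -> 26 -> 25 -> 18 -> None


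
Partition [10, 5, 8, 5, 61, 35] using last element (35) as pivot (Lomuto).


Pivot: 35
  10 <= 35: advance i (no swap)
  5 <= 35: advance i (no swap)
  8 <= 35: advance i (no swap)
  5 <= 35: advance i (no swap)
Place pivot at 4: [10, 5, 8, 5, 35, 61]

Partitioned: [10, 5, 8, 5, 35, 61]


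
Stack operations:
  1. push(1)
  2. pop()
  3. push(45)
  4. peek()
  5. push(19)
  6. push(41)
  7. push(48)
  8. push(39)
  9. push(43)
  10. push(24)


push(1) -> [1]
pop()->1, []
push(45) -> [45]
peek()->45
push(19) -> [45, 19]
push(41) -> [45, 19, 41]
push(48) -> [45, 19, 41, 48]
push(39) -> [45, 19, 41, 48, 39]
push(43) -> [45, 19, 41, 48, 39, 43]
push(24) -> [45, 19, 41, 48, 39, 43, 24]

Final stack: [45, 19, 41, 48, 39, 43, 24]


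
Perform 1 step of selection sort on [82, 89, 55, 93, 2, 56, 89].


Initial: [82, 89, 55, 93, 2, 56, 89]
Step 1: min=2 at 4
  Swap: [2, 89, 55, 93, 82, 56, 89]

After 1 step: [2, 89, 55, 93, 82, 56, 89]


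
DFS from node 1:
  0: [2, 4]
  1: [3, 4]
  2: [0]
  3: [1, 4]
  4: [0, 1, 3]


Visit 1, push [4, 3]
Visit 3, push [4]
Visit 4, push [0]
Visit 0, push [2]
Visit 2, push []

DFS order: [1, 3, 4, 0, 2]


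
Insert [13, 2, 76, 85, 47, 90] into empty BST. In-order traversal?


Insert 13: root
Insert 2: L from 13
Insert 76: R from 13
Insert 85: R from 13 -> R from 76
Insert 47: R from 13 -> L from 76
Insert 90: R from 13 -> R from 76 -> R from 85

In-order: [2, 13, 47, 76, 85, 90]


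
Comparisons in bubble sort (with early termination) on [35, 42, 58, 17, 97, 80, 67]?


Algorithm: bubble sort (with early termination)
Input: [35, 42, 58, 17, 97, 80, 67]
Sorted: [17, 35, 42, 58, 67, 80, 97]

18


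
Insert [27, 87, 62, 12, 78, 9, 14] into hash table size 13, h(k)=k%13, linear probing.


Insert 27: h=1 -> slot 1
Insert 87: h=9 -> slot 9
Insert 62: h=10 -> slot 10
Insert 12: h=12 -> slot 12
Insert 78: h=0 -> slot 0
Insert 9: h=9, 2 probes -> slot 11
Insert 14: h=1, 1 probes -> slot 2

Table: [78, 27, 14, None, None, None, None, None, None, 87, 62, 9, 12]


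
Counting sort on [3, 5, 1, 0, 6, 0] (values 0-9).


Input: [3, 5, 1, 0, 6, 0]
Counts: [2, 1, 0, 1, 0, 1, 1, 0, 0, 0]

Sorted: [0, 0, 1, 3, 5, 6]


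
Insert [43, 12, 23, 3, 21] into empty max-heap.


Insert 43: [43]
Insert 12: [43, 12]
Insert 23: [43, 12, 23]
Insert 3: [43, 12, 23, 3]
Insert 21: [43, 21, 23, 3, 12]

Final heap: [43, 21, 23, 3, 12]


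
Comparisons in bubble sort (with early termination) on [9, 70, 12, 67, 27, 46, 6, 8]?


Algorithm: bubble sort (with early termination)
Input: [9, 70, 12, 67, 27, 46, 6, 8]
Sorted: [6, 8, 9, 12, 27, 46, 67, 70]

28


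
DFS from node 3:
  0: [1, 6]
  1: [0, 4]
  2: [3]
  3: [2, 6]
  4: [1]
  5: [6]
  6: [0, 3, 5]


Visit 3, push [6, 2]
Visit 2, push []
Visit 6, push [5, 0]
Visit 0, push [1]
Visit 1, push [4]
Visit 4, push []
Visit 5, push []

DFS order: [3, 2, 6, 0, 1, 4, 5]


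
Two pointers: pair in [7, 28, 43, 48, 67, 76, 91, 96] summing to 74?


lo=0(7)+hi=7(96)=103
lo=0(7)+hi=6(91)=98
lo=0(7)+hi=5(76)=83
lo=0(7)+hi=4(67)=74

Yes: 7+67=74


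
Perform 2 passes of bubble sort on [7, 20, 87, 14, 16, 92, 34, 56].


Initial: [7, 20, 87, 14, 16, 92, 34, 56]
Pass 1: [7, 20, 14, 16, 87, 34, 56, 92] (4 swaps)
Pass 2: [7, 14, 16, 20, 34, 56, 87, 92] (4 swaps)

After 2 passes: [7, 14, 16, 20, 34, 56, 87, 92]


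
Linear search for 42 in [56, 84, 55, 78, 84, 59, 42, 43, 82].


i=0: 56!=42
i=1: 84!=42
i=2: 55!=42
i=3: 78!=42
i=4: 84!=42
i=5: 59!=42
i=6: 42==42 found!

Found at 6, 7 comps


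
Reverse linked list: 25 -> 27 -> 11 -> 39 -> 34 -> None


Step 1: curr=25, set curr.next=prev(None) | reversed so far: 25
Step 2: curr=27, set curr.next=prev(25) | reversed so far: 27 -> 25
Step 3: curr=11, set curr.next=prev(27) | reversed so far: 11 -> 27 -> 25
Step 4: curr=39, set curr.next=prev(11) | reversed so far: 39 -> 11 -> 27 -> 25
Step 5: curr=34, set curr.next=prev(39) | reversed so far: 34 -> 39 -> 11 -> 27 -> 25

34 -> 39 -> 11 -> 27 -> 25 -> None


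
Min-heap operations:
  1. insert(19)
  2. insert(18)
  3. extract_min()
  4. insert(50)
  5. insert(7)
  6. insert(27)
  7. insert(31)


insert(19) -> [19]
insert(18) -> [18, 19]
extract_min()->18, [19]
insert(50) -> [19, 50]
insert(7) -> [7, 50, 19]
insert(27) -> [7, 27, 19, 50]
insert(31) -> [7, 27, 19, 50, 31]

Final heap: [7, 27, 19, 50, 31]


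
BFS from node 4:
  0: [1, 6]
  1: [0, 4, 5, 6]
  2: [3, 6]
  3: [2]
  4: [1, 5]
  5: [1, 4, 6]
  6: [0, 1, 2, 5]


Visit 4, enqueue [1, 5]
Visit 1, enqueue [0, 6]
Visit 5, enqueue []
Visit 0, enqueue []
Visit 6, enqueue [2]
Visit 2, enqueue [3]
Visit 3, enqueue []

BFS order: [4, 1, 5, 0, 6, 2, 3]


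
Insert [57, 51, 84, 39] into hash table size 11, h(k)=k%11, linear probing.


Insert 57: h=2 -> slot 2
Insert 51: h=7 -> slot 7
Insert 84: h=7, 1 probes -> slot 8
Insert 39: h=6 -> slot 6

Table: [None, None, 57, None, None, None, 39, 51, 84, None, None]


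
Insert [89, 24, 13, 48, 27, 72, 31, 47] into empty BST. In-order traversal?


Insert 89: root
Insert 24: L from 89
Insert 13: L from 89 -> L from 24
Insert 48: L from 89 -> R from 24
Insert 27: L from 89 -> R from 24 -> L from 48
Insert 72: L from 89 -> R from 24 -> R from 48
Insert 31: L from 89 -> R from 24 -> L from 48 -> R from 27
Insert 47: L from 89 -> R from 24 -> L from 48 -> R from 27 -> R from 31

In-order: [13, 24, 27, 31, 47, 48, 72, 89]


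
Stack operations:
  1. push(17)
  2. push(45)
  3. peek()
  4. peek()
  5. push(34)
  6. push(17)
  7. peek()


push(17) -> [17]
push(45) -> [17, 45]
peek()->45
peek()->45
push(34) -> [17, 45, 34]
push(17) -> [17, 45, 34, 17]
peek()->17

Final stack: [17, 45, 34, 17]


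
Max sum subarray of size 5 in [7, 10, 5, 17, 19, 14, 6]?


[0:5]: 58
[1:6]: 65
[2:7]: 61

Max: 65 at [1:6]


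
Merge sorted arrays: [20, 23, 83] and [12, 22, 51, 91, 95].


Take 12 from B
Take 20 from A
Take 22 from B
Take 23 from A
Take 51 from B
Take 83 from A

Merged: [12, 20, 22, 23, 51, 83, 91, 95]


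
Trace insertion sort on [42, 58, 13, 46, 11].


Initial: [42, 58, 13, 46, 11]
Insert 58: [42, 58, 13, 46, 11]
Insert 13: [13, 42, 58, 46, 11]
Insert 46: [13, 42, 46, 58, 11]
Insert 11: [11, 13, 42, 46, 58]

Sorted: [11, 13, 42, 46, 58]


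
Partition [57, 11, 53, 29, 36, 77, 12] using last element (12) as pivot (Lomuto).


Pivot: 12
  11 <= 12: swap -> [11, 57, 53, 29, 36, 77, 12]
Place pivot at 1: [11, 12, 53, 29, 36, 77, 57]

Partitioned: [11, 12, 53, 29, 36, 77, 57]


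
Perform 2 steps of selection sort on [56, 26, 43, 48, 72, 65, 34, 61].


Initial: [56, 26, 43, 48, 72, 65, 34, 61]
Step 1: min=26 at 1
  Swap: [26, 56, 43, 48, 72, 65, 34, 61]
Step 2: min=34 at 6
  Swap: [26, 34, 43, 48, 72, 65, 56, 61]

After 2 steps: [26, 34, 43, 48, 72, 65, 56, 61]


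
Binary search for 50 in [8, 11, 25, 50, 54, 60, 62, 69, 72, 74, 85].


Step 1: lo=0, hi=10, mid=5, val=60
Step 2: lo=0, hi=4, mid=2, val=25
Step 3: lo=3, hi=4, mid=3, val=50

Found at index 3


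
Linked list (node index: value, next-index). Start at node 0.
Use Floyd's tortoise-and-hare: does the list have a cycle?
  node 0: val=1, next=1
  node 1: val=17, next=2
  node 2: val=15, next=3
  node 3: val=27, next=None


Floyd's tortoise (slow, +1) and hare (fast, +2):
  init: slow=0, fast=0
  step 1: slow=1, fast=2
  step 2: fast 2->3->None, no cycle

Cycle: no


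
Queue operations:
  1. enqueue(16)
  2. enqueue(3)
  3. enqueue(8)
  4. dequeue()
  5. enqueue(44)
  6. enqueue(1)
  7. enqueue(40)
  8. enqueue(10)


enqueue(16) -> [16]
enqueue(3) -> [16, 3]
enqueue(8) -> [16, 3, 8]
dequeue()->16, [3, 8]
enqueue(44) -> [3, 8, 44]
enqueue(1) -> [3, 8, 44, 1]
enqueue(40) -> [3, 8, 44, 1, 40]
enqueue(10) -> [3, 8, 44, 1, 40, 10]

Final queue: [3, 8, 44, 1, 40, 10]


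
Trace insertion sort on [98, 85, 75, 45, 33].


Initial: [98, 85, 75, 45, 33]
Insert 85: [85, 98, 75, 45, 33]
Insert 75: [75, 85, 98, 45, 33]
Insert 45: [45, 75, 85, 98, 33]
Insert 33: [33, 45, 75, 85, 98]

Sorted: [33, 45, 75, 85, 98]


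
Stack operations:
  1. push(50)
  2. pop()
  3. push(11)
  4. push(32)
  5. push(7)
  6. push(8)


push(50) -> [50]
pop()->50, []
push(11) -> [11]
push(32) -> [11, 32]
push(7) -> [11, 32, 7]
push(8) -> [11, 32, 7, 8]

Final stack: [11, 32, 7, 8]


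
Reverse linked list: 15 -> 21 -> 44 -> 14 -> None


Step 1: curr=15, set curr.next=prev(None) | reversed so far: 15
Step 2: curr=21, set curr.next=prev(15) | reversed so far: 21 -> 15
Step 3: curr=44, set curr.next=prev(21) | reversed so far: 44 -> 21 -> 15
Step 4: curr=14, set curr.next=prev(44) | reversed so far: 14 -> 44 -> 21 -> 15

14 -> 44 -> 21 -> 15 -> None


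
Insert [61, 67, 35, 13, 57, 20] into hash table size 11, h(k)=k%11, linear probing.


Insert 61: h=6 -> slot 6
Insert 67: h=1 -> slot 1
Insert 35: h=2 -> slot 2
Insert 13: h=2, 1 probes -> slot 3
Insert 57: h=2, 2 probes -> slot 4
Insert 20: h=9 -> slot 9

Table: [None, 67, 35, 13, 57, None, 61, None, None, 20, None]


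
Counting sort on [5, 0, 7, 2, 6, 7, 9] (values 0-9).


Input: [5, 0, 7, 2, 6, 7, 9]
Counts: [1, 0, 1, 0, 0, 1, 1, 2, 0, 1]

Sorted: [0, 2, 5, 6, 7, 7, 9]


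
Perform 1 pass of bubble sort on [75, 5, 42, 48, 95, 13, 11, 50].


Initial: [75, 5, 42, 48, 95, 13, 11, 50]
Pass 1: [5, 42, 48, 75, 13, 11, 50, 95] (6 swaps)

After 1 pass: [5, 42, 48, 75, 13, 11, 50, 95]


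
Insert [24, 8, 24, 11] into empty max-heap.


Insert 24: [24]
Insert 8: [24, 8]
Insert 24: [24, 8, 24]
Insert 11: [24, 11, 24, 8]

Final heap: [24, 11, 24, 8]


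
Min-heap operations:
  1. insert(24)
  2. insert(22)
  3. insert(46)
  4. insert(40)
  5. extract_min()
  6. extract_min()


insert(24) -> [24]
insert(22) -> [22, 24]
insert(46) -> [22, 24, 46]
insert(40) -> [22, 24, 46, 40]
extract_min()->22, [24, 40, 46]
extract_min()->24, [40, 46]

Final heap: [40, 46]


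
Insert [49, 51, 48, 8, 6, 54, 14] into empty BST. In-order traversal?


Insert 49: root
Insert 51: R from 49
Insert 48: L from 49
Insert 8: L from 49 -> L from 48
Insert 6: L from 49 -> L from 48 -> L from 8
Insert 54: R from 49 -> R from 51
Insert 14: L from 49 -> L from 48 -> R from 8

In-order: [6, 8, 14, 48, 49, 51, 54]


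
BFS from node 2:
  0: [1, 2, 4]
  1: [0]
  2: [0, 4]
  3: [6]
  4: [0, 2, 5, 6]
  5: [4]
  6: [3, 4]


Visit 2, enqueue [0, 4]
Visit 0, enqueue [1]
Visit 4, enqueue [5, 6]
Visit 1, enqueue []
Visit 5, enqueue []
Visit 6, enqueue [3]
Visit 3, enqueue []

BFS order: [2, 0, 4, 1, 5, 6, 3]


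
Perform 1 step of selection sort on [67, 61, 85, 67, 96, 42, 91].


Initial: [67, 61, 85, 67, 96, 42, 91]
Step 1: min=42 at 5
  Swap: [42, 61, 85, 67, 96, 67, 91]

After 1 step: [42, 61, 85, 67, 96, 67, 91]


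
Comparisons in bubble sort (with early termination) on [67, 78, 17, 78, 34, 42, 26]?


Algorithm: bubble sort (with early termination)
Input: [67, 78, 17, 78, 34, 42, 26]
Sorted: [17, 26, 34, 42, 67, 78, 78]

21


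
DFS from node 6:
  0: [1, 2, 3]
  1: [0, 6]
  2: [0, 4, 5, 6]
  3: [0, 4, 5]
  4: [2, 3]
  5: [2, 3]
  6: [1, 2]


Visit 6, push [2, 1]
Visit 1, push [0]
Visit 0, push [3, 2]
Visit 2, push [5, 4]
Visit 4, push [3]
Visit 3, push [5]
Visit 5, push []

DFS order: [6, 1, 0, 2, 4, 3, 5]


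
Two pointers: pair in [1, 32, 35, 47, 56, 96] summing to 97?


lo=0(1)+hi=5(96)=97

Yes: 1+96=97


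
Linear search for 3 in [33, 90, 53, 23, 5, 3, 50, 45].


i=0: 33!=3
i=1: 90!=3
i=2: 53!=3
i=3: 23!=3
i=4: 5!=3
i=5: 3==3 found!

Found at 5, 6 comps


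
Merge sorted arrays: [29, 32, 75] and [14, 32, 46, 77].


Take 14 from B
Take 29 from A
Take 32 from A
Take 32 from B
Take 46 from B
Take 75 from A

Merged: [14, 29, 32, 32, 46, 75, 77]


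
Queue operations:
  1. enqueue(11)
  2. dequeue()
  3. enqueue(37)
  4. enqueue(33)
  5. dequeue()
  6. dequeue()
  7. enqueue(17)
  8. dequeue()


enqueue(11) -> [11]
dequeue()->11, []
enqueue(37) -> [37]
enqueue(33) -> [37, 33]
dequeue()->37, [33]
dequeue()->33, []
enqueue(17) -> [17]
dequeue()->17, []

Final queue: []


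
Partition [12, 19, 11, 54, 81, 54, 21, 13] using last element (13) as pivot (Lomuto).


Pivot: 13
  12 <= 13: advance i (no swap)
  11 <= 13: swap -> [12, 11, 19, 54, 81, 54, 21, 13]
Place pivot at 2: [12, 11, 13, 54, 81, 54, 21, 19]

Partitioned: [12, 11, 13, 54, 81, 54, 21, 19]


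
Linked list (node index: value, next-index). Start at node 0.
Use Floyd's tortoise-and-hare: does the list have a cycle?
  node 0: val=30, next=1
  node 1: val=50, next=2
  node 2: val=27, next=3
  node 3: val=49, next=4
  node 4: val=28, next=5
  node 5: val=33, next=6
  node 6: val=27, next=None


Floyd's tortoise (slow, +1) and hare (fast, +2):
  init: slow=0, fast=0
  step 1: slow=1, fast=2
  step 2: slow=2, fast=4
  step 3: slow=3, fast=6
  step 4: fast -> None, no cycle

Cycle: no


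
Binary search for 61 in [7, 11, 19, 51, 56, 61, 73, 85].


Step 1: lo=0, hi=7, mid=3, val=51
Step 2: lo=4, hi=7, mid=5, val=61

Found at index 5


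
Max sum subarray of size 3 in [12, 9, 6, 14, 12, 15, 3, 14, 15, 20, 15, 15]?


[0:3]: 27
[1:4]: 29
[2:5]: 32
[3:6]: 41
[4:7]: 30
[5:8]: 32
[6:9]: 32
[7:10]: 49
[8:11]: 50
[9:12]: 50

Max: 50 at [8:11]


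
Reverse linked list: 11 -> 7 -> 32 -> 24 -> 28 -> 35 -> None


Step 1: curr=11, set curr.next=prev(None) | reversed so far: 11
Step 2: curr=7, set curr.next=prev(11) | reversed so far: 7 -> 11
Step 3: curr=32, set curr.next=prev(7) | reversed so far: 32 -> 7 -> 11
Step 4: curr=24, set curr.next=prev(32) | reversed so far: 24 -> 32 -> 7 -> 11
Step 5: curr=28, set curr.next=prev(24) | reversed so far: 28 -> 24 -> 32 -> 7 -> 11
Step 6: curr=35, set curr.next=prev(28) | reversed so far: 35 -> 28 -> 24 -> 32 -> 7 -> 11

35 -> 28 -> 24 -> 32 -> 7 -> 11 -> None


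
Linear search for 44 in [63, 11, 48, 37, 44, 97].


i=0: 63!=44
i=1: 11!=44
i=2: 48!=44
i=3: 37!=44
i=4: 44==44 found!

Found at 4, 5 comps


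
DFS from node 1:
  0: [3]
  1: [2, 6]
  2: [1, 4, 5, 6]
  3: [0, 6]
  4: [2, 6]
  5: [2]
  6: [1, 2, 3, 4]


Visit 1, push [6, 2]
Visit 2, push [6, 5, 4]
Visit 4, push [6]
Visit 6, push [3]
Visit 3, push [0]
Visit 0, push []
Visit 5, push []

DFS order: [1, 2, 4, 6, 3, 0, 5]


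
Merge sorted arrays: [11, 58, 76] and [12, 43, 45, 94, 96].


Take 11 from A
Take 12 from B
Take 43 from B
Take 45 from B
Take 58 from A
Take 76 from A

Merged: [11, 12, 43, 45, 58, 76, 94, 96]


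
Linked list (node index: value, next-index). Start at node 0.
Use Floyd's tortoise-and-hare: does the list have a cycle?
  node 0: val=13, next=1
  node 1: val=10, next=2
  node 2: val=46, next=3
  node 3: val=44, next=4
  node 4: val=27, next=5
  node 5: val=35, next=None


Floyd's tortoise (slow, +1) and hare (fast, +2):
  init: slow=0, fast=0
  step 1: slow=1, fast=2
  step 2: slow=2, fast=4
  step 3: fast 4->5->None, no cycle

Cycle: no


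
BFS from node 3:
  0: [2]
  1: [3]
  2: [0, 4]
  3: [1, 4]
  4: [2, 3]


Visit 3, enqueue [1, 4]
Visit 1, enqueue []
Visit 4, enqueue [2]
Visit 2, enqueue [0]
Visit 0, enqueue []

BFS order: [3, 1, 4, 2, 0]
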